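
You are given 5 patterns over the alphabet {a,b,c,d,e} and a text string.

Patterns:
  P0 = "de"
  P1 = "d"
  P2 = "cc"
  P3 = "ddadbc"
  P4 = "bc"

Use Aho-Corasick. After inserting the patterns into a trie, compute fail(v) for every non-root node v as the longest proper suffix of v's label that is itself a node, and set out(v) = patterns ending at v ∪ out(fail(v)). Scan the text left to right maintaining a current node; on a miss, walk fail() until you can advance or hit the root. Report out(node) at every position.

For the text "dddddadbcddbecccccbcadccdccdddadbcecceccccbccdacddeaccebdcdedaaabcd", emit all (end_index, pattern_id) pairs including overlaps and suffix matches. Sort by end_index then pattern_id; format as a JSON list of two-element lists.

Build:
Trie (insert patterns):
  0='ε' goto b→10 c→3 d→1
  1='d' goto d→5 e→2  [P1 ends]
  2='de' goto ·  [P0 ends]
  3='c' goto c→4
  4='cc' goto ·  [P2 ends]
  5='dd' goto a→6
  6='dda' goto d→7
  7='ddad' goto b→8
  8='ddadb' goto c→9
  9='ddadbc' goto ·  [P3 ends]
  10='b' goto c→11
  11='bc' goto ·  [P4 ends]

Failure links (BFS by depth):
  fail(1) 'd': from fail(0)=0 chase 'd': 0 ⇒ 0;  out={1}∪out(0)={1}
  fail(3) 'c': from fail(0)=0 chase 'c': 0 ⇒ 0;  out=∅∪out(0)=∅
  fail(10) 'b': from fail(0)=0 chase 'b': 0 ⇒ 0;  out=∅∪out(0)=∅
  fail(2) 'de': from fail(1)=0 chase 'e': 0 ⇒ 0;  out={0}∪out(0)={0}
  fail(4) 'cc': from fail(3)=0 chase 'c': 0 ⇒ 3;  out={2}∪out(3)={2}
  fail(5) 'dd': from fail(1)=0 chase 'd': 0 ⇒ 1;  out=∅∪out(1)={1}
  fail(11) 'bc': from fail(10)=0 chase 'c': 0 ⇒ 3;  out={4}∪out(3)={4}
  fail(6) 'dda': from fail(5)=1 chase 'a': 1→0 ⇒ 0;  out=∅∪out(0)=∅
  fail(7) 'ddad': from fail(6)=0 chase 'd': 0 ⇒ 1;  out=∅∪out(1)={1}
  fail(8) 'ddadb': from fail(7)=1 chase 'b': 1→0 ⇒ 10;  out=∅∪out(10)=∅
  fail(9) 'ddadbc': from fail(8)=10 chase 'c': 10 ⇒ 11;  out={3}∪out(11)={3,4}

Text stream:
i=0 'd': node 0→1  → match P1@[0:0]
i=1 'd': node 1→5  → match P1@[1:1]
i=2 'd': node 5→5 (via fail)  → match P1@[2:2]
i=3 'd': node 5→5 (via fail)  → match P1@[3:3]
i=4 'd': node 5→5 (via fail)  → match P1@[4:4]
i=5 'a': node 5→6
i=6 'd': node 6→7  → match P1@[6:6]
i=7 'b': node 7→8
i=8 'c': node 8→9  → match P3@[3:8],P4@[7:8]
i=9 'd': node 9→1 (via fail)  → match P1@[9:9]
i=10 'd': node 1→5  → match P1@[10:10]
i=11 'b': node 5→10 (via fail)
i=12 'e': node 10→0 (via fail)
i=13 'c': node 0→3
i=14 'c': node 3→4  → match P2@[13:14]
i=15 'c': node 4→4 (via fail)  → match P2@[14:15]
i=16 'c': node 4→4 (via fail)  → match P2@[15:16]
i=17 'c': node 4→4 (via fail)  → match P2@[16:17]
i=18 'b': node 4→10 (via fail)
i=19 'c': node 10→11  → match P4@[18:19]
i=20 'a': node 11→0 (via fail)
i=21 'd': node 0→1  → match P1@[21:21]
i=22 'c': node 1→3 (via fail)
i=23 'c': node 3→4  → match P2@[22:23]
i=24 'd': node 4→1 (via fail)  → match P1@[24:24]
i=25 'c': node 1→3 (via fail)
i=26 'c': node 3→4  → match P2@[25:26]
i=27 'd': node 4→1 (via fail)  → match P1@[27:27]
i=28 'd': node 1→5  → match P1@[28:28]
i=29 'd': node 5→5 (via fail)  → match P1@[29:29]
i=30 'a': node 5→6
i=31 'd': node 6→7  → match P1@[31:31]
i=32 'b': node 7→8
i=33 'c': node 8→9  → match P3@[28:33],P4@[32:33]
i=34 'e': node 9→0 (via fail)
i=35 'c': node 0→3
i=36 'c': node 3→4  → match P2@[35:36]
i=37 'e': node 4→0 (via fail)
i=38 'c': node 0→3
i=39 'c': node 3→4  → match P2@[38:39]
i=40 'c': node 4→4 (via fail)  → match P2@[39:40]
i=41 'c': node 4→4 (via fail)  → match P2@[40:41]
i=42 'b': node 4→10 (via fail)
i=43 'c': node 10→11  → match P4@[42:43]
i=44 'c': node 11→4 (via fail)  → match P2@[43:44]
i=45 'd': node 4→1 (via fail)  → match P1@[45:45]
i=46 'a': node 1→0 (via fail)
i=47 'c': node 0→3
i=48 'd': node 3→1 (via fail)  → match P1@[48:48]
i=49 'd': node 1→5  → match P1@[49:49]
i=50 'e': node 5→2 (via fail)  → match P0@[49:50]
i=51 'a': node 2→0 (via fail)
i=52 'c': node 0→3
i=53 'c': node 3→4  → match P2@[52:53]
i=54 'e': node 4→0 (via fail)
i=55 'b': node 0→10
i=56 'd': node 10→1 (via fail)  → match P1@[56:56]
i=57 'c': node 1→3 (via fail)
i=58 'd': node 3→1 (via fail)  → match P1@[58:58]
i=59 'e': node 1→2  → match P0@[58:59]
i=60 'd': node 2→1 (via fail)  → match P1@[60:60]
i=61 'a': node 1→0 (via fail)
i=62 'a': node 0→0
i=63 'a': node 0→0
i=64 'b': node 0→10
i=65 'c': node 10→11  → match P4@[64:65]
i=66 'd': node 11→1 (via fail)  → match P1@[66:66]

All matches (sorted): [[0,1],[1,1],[2,1],[3,1],[4,1],[6,1],[8,3],[8,4],[9,1],[10,1],[14,2],[15,2],[16,2],[17,2],[19,4],[21,1],[23,2],[24,1],[26,2],[27,1],[28,1],[29,1],[31,1],[33,3],[33,4],[36,2],[39,2],[40,2],[41,2],[43,4],[44,2],[45,1],[48,1],[49,1],[50,0],[53,2],[56,1],[58,1],[59,0],[60,1],[65,4],[66,1]]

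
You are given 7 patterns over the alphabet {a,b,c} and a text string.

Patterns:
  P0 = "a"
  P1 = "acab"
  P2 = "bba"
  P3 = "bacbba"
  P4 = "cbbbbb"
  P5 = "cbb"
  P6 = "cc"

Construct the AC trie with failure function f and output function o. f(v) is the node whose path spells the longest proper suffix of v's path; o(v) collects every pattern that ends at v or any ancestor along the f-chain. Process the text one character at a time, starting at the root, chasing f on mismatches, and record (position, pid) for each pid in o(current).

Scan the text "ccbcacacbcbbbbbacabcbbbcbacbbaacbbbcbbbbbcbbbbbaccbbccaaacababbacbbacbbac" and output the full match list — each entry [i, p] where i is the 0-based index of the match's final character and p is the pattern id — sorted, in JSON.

Build:
Trie nodes:
  n0 'ε': a→1 b→5 c→13
  n1 'a': c→2  [P0 ends]
  n2 'ac': a→3
  n3 'aca': b→4
  n4 'acab': ·  [P1 ends]
  n5 'b': a→8 b→6
  n6 'bb': a→7
  n7 'bba': ·  [P2 ends]
  n8 'ba': c→9
  n9 'bac': b→10
  n10 'bacb': b→11
  n11 'bacbb': a→12
  n12 'bacbba': ·  [P3 ends]
  n13 'c': b→14 c→19
  n14 'cb': b→15
  n15 'cbb': b→16  [P5 ends]
  n16 'cbbb': b→17
  n17 'cbbbb': b→18
  n18 'cbbbbb': ·  [P4 ends]
  n19 'cc': ·  [P6 ends]

Failure links (BFS by depth):
  n1('a'): parent n0 fail=0; on 'a' 0 → fail=0;  out {0}∪∅={0}
  n5('b'): parent n0 fail=0; on 'b' 0 → fail=0;  out ∅∪∅=∅
  n13('c'): parent n0 fail=0; on 'c' 0 → fail=0;  out ∅∪∅=∅
  n2('ac'): parent n1 fail=0; on 'c' 0 → fail=13;  out ∅∪∅=∅
  n6('bb'): parent n5 fail=0; on 'b' 0 → fail=5;  out ∅∪∅=∅
  n8('ba'): parent n5 fail=0; on 'a' 0 → fail=1;  out ∅∪{0}={0}
  n14('cb'): parent n13 fail=0; on 'b' 0 → fail=5;  out ∅∪∅=∅
  n19('cc'): parent n13 fail=0; on 'c' 0 → fail=13;  out {6}∪∅={6}
  n3('aca'): parent n2 fail=13; on 'a' 13→0 → fail=1;  out ∅∪{0}={0}
  n7('bba'): parent n6 fail=5; on 'a' 5 → fail=8;  out {2}∪{0}={0,2}
  n9('bac'): parent n8 fail=1; on 'c' 1 → fail=2;  out ∅∪∅=∅
  n15('cbb'): parent n14 fail=5; on 'b' 5 → fail=6;  out {5}∪∅={5}
  n4('acab'): parent n3 fail=1; on 'b' 1→0 → fail=5;  out {1}∪∅={1}
  n10('bacb'): parent n9 fail=2; on 'b' 2→13 → fail=14;  out ∅∪∅=∅
  n16('cbbb'): parent n15 fail=6; on 'b' 6→5 → fail=6;  out ∅∪∅=∅
  n11('bacbb'): parent n10 fail=14; on 'b' 14 → fail=15;  out ∅∪{5}={5}
  n17('cbbbb'): parent n16 fail=6; on 'b' 6→5 → fail=6;  out ∅∪∅=∅
  n12('bacbba'): parent n11 fail=15; on 'a' 15→6 → fail=7;  out {3}∪{0,2}={0,2,3}
  n18('cbbbbb'): parent n17 fail=6; on 'b' 6→5 → fail=6;  out {4}∪∅={4}

Scan:
[0] read 'c'  n0⇒n13
[1] read 'c'  n13⇒n19  ** P6@[0:1]
[2] read 'b'  n19⇒n14 (fail-walked)
[3] read 'c'  n14⇒n13 (fail-walked)
[4] read 'a'  n13⇒n1 (fail-walked)  ** P0@[4:4]
[5] read 'c'  n1⇒n2
[6] read 'a'  n2⇒n3  ** P0@[6:6]
[7] read 'c'  n3⇒n2 (fail-walked)
[8] read 'b'  n2⇒n14 (fail-walked)
[9] read 'c'  n14⇒n13 (fail-walked)
[10] read 'b'  n13⇒n14
[11] read 'b'  n14⇒n15  ** P5@[9:11]
[12] read 'b'  n15⇒n16
[13] read 'b'  n16⇒n17
[14] read 'b'  n17⇒n18  ** P4@[9:14]
[15] read 'a'  n18⇒n7 (fail-walked)  ** P0@[15:15],P2@[13:15]
[16] read 'c'  n7⇒n9 (fail-walked)
[17] read 'a'  n9⇒n3 (fail-walked)  ** P0@[17:17]
[18] read 'b'  n3⇒n4  ** P1@[15:18]
[19] read 'c'  n4⇒n13 (fail-walked)
[20] read 'b'  n13⇒n14
[21] read 'b'  n14⇒n15  ** P5@[19:21]
[22] read 'b'  n15⇒n16
[23] read 'c'  n16⇒n13 (fail-walked)
[24] read 'b'  n13⇒n14
[25] read 'a'  n14⇒n8 (fail-walked)  ** P0@[25:25]
[26] read 'c'  n8⇒n9
[27] read 'b'  n9⇒n10
[28] read 'b'  n10⇒n11  ** P5@[26:28]
[29] read 'a'  n11⇒n12  ** P0@[29:29],P2@[27:29],P3@[24:29]
[30] read 'a'  n12⇒n1 (fail-walked)  ** P0@[30:30]
[31] read 'c'  n1⇒n2
[32] read 'b'  n2⇒n14 (fail-walked)
[33] read 'b'  n14⇒n15  ** P5@[31:33]
[34] read 'b'  n15⇒n16
[35] read 'c'  n16⇒n13 (fail-walked)
[36] read 'b'  n13⇒n14
[37] read 'b'  n14⇒n15  ** P5@[35:37]
[38] read 'b'  n15⇒n16
[39] read 'b'  n16⇒n17
[40] read 'b'  n17⇒n18  ** P4@[35:40]
[41] read 'c'  n18⇒n13 (fail-walked)
[42] read 'b'  n13⇒n14
[43] read 'b'  n14⇒n15  ** P5@[41:43]
[44] read 'b'  n15⇒n16
[45] read 'b'  n16⇒n17
[46] read 'b'  n17⇒n18  ** P4@[41:46]
[47] read 'a'  n18⇒n7 (fail-walked)  ** P0@[47:47],P2@[45:47]
[48] read 'c'  n7⇒n9 (fail-walked)
[49] read 'c'  n9⇒n19 (fail-walked)  ** P6@[48:49]
[50] read 'b'  n19⇒n14 (fail-walked)
[51] read 'b'  n14⇒n15  ** P5@[49:51]
[52] read 'c'  n15⇒n13 (fail-walked)
[53] read 'c'  n13⇒n19  ** P6@[52:53]
[54] read 'a'  n19⇒n1 (fail-walked)  ** P0@[54:54]
[55] read 'a'  n1⇒n1 (fail-walked)  ** P0@[55:55]
[56] read 'a'  n1⇒n1 (fail-walked)  ** P0@[56:56]
[57] read 'c'  n1⇒n2
[58] read 'a'  n2⇒n3  ** P0@[58:58]
[59] read 'b'  n3⇒n4  ** P1@[56:59]
[60] read 'a'  n4⇒n8 (fail-walked)  ** P0@[60:60]
[61] read 'b'  n8⇒n5 (fail-walked)
[62] read 'b'  n5⇒n6
[63] read 'a'  n6⇒n7  ** P0@[63:63],P2@[61:63]
[64] read 'c'  n7⇒n9 (fail-walked)
[65] read 'b'  n9⇒n10
[66] read 'b'  n10⇒n11  ** P5@[64:66]
[67] read 'a'  n11⇒n12  ** P0@[67:67],P2@[65:67],P3@[62:67]
[68] read 'c'  n12⇒n9 (fail-walked)
[69] read 'b'  n9⇒n10
[70] read 'b'  n10⇒n11  ** P5@[68:70]
[71] read 'a'  n11⇒n12  ** P0@[71:71],P2@[69:71],P3@[66:71]
[72] read 'c'  n12⇒n9 (fail-walked)

Matches: [[1,6],[4,0],[6,0],[11,5],[14,4],[15,0],[15,2],[17,0],[18,1],[21,5],[25,0],[28,5],[29,0],[29,2],[29,3],[30,0],[33,5],[37,5],[40,4],[43,5],[46,4],[47,0],[47,2],[49,6],[51,5],[53,6],[54,0],[55,0],[56,0],[58,0],[59,1],[60,0],[63,0],[63,2],[66,5],[67,0],[67,2],[67,3],[70,5],[71,0],[71,2],[71,3]]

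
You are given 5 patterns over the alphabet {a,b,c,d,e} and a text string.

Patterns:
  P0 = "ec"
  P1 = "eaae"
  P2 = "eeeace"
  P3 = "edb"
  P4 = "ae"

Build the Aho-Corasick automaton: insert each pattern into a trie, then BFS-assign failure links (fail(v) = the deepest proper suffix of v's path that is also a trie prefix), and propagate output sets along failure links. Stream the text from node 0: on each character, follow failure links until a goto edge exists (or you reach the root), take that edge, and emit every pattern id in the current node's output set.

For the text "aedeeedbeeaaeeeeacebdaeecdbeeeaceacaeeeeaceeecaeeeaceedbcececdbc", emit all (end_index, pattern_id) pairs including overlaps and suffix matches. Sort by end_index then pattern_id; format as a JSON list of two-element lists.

Construct AC machine:
Trie (insert patterns):
  0='ε' goto a→13 e→1
  1='e' goto a→3 c→2 d→11 e→6
  2='ec' goto ·  [P0 ends]
  3='ea' goto a→4
  4='eaa' goto e→5
  5='eaae' goto ·  [P1 ends]
  6='ee' goto e→7
  7='eee' goto a→8
  8='eeea' goto c→9
  9='eeeac' goto e→10
  10='eeeace' goto ·  [P2 ends]
  11='ed' goto b→12
  12='edb' goto ·  [P3 ends]
  13='a' goto e→14
  14='ae' goto ·  [P4 ends]

Failure links (BFS by depth):
  n1('e'): parent n0 fail=0; on 'e' 0 → fail=0;  out ∅∪∅=∅
  n13('a'): parent n0 fail=0; on 'a' 0 → fail=0;  out ∅∪∅=∅
  n2('ec'): parent n1 fail=0; on 'c' 0 → fail=0;  out {0}∪∅={0}
  n3('ea'): parent n1 fail=0; on 'a' 0 → fail=13;  out ∅∪∅=∅
  n6('ee'): parent n1 fail=0; on 'e' 0 → fail=1;  out ∅∪∅=∅
  n11('ed'): parent n1 fail=0; on 'd' 0 → fail=0;  out ∅∪∅=∅
  n14('ae'): parent n13 fail=0; on 'e' 0 → fail=1;  out {4}∪∅={4}
  n4('eaa'): parent n3 fail=13; on 'a' 13→0 → fail=13;  out ∅∪∅=∅
  n7('eee'): parent n6 fail=1; on 'e' 1 → fail=6;  out ∅∪∅=∅
  n12('edb'): parent n11 fail=0; on 'b' 0 → fail=0;  out {3}∪∅={3}
  n5('eaae'): parent n4 fail=13; on 'e' 13 → fail=14;  out {1}∪{4}={1,4}
  n8('eeea'): parent n7 fail=6; on 'a' 6→1 → fail=3;  out ∅∪∅=∅
  n9('eeeac'): parent n8 fail=3; on 'c' 3→13→0 → fail=0;  out ∅∪∅=∅
  n10('eeeace'): parent n9 fail=0; on 'e' 0 → fail=1;  out {2}∪∅={2}

Scan:
[0] read 'a'  n0⇒n13
[1] read 'e'  n13⇒n14  → match P4@[0:1]
[2] read 'd'  n14⇒n11 (fail-walked)
[3] read 'e'  n11⇒n1 (fail-walked)
[4] read 'e'  n1⇒n6
[5] read 'e'  n6⇒n7
[6] read 'd'  n7⇒n11 (fail-walked)
[7] read 'b'  n11⇒n12  → match P3@[5:7]
[8] read 'e'  n12⇒n1 (fail-walked)
[9] read 'e'  n1⇒n6
[10] read 'a'  n6⇒n3 (fail-walked)
[11] read 'a'  n3⇒n4
[12] read 'e'  n4⇒n5  → match P1@[9:12],P4@[11:12]
[13] read 'e'  n5⇒n6 (fail-walked)
[14] read 'e'  n6⇒n7
[15] read 'e'  n7⇒n7 (fail-walked)
[16] read 'a'  n7⇒n8
[17] read 'c'  n8⇒n9
[18] read 'e'  n9⇒n10  → match P2@[13:18]
[19] read 'b'  n10⇒n0 (fail-walked)
[20] read 'd'  n0⇒n0
[21] read 'a'  n0⇒n13
[22] read 'e'  n13⇒n14  → match P4@[21:22]
[23] read 'e'  n14⇒n6 (fail-walked)
[24] read 'c'  n6⇒n2 (fail-walked)  → match P0@[23:24]
[25] read 'd'  n2⇒n0 (fail-walked)
[26] read 'b'  n0⇒n0
[27] read 'e'  n0⇒n1
[28] read 'e'  n1⇒n6
[29] read 'e'  n6⇒n7
[30] read 'a'  n7⇒n8
[31] read 'c'  n8⇒n9
[32] read 'e'  n9⇒n10  → match P2@[27:32]
[33] read 'a'  n10⇒n3 (fail-walked)
[34] read 'c'  n3⇒n0 (fail-walked)
[35] read 'a'  n0⇒n13
[36] read 'e'  n13⇒n14  → match P4@[35:36]
[37] read 'e'  n14⇒n6 (fail-walked)
[38] read 'e'  n6⇒n7
[39] read 'e'  n7⇒n7 (fail-walked)
[40] read 'a'  n7⇒n8
[41] read 'c'  n8⇒n9
[42] read 'e'  n9⇒n10  → match P2@[37:42]
[43] read 'e'  n10⇒n6 (fail-walked)
[44] read 'e'  n6⇒n7
[45] read 'c'  n7⇒n2 (fail-walked)  → match P0@[44:45]
[46] read 'a'  n2⇒n13 (fail-walked)
[47] read 'e'  n13⇒n14  → match P4@[46:47]
[48] read 'e'  n14⇒n6 (fail-walked)
[49] read 'e'  n6⇒n7
[50] read 'a'  n7⇒n8
[51] read 'c'  n8⇒n9
[52] read 'e'  n9⇒n10  → match P2@[47:52]
[53] read 'e'  n10⇒n6 (fail-walked)
[54] read 'd'  n6⇒n11 (fail-walked)
[55] read 'b'  n11⇒n12  → match P3@[53:55]
[56] read 'c'  n12⇒n0 (fail-walked)
[57] read 'e'  n0⇒n1
[58] read 'c'  n1⇒n2  → match P0@[57:58]
[59] read 'e'  n2⇒n1 (fail-walked)
[60] read 'c'  n1⇒n2  → match P0@[59:60]
[61] read 'd'  n2⇒n0 (fail-walked)
[62] read 'b'  n0⇒n0
[63] read 'c'  n0⇒n0

Result: [[1,4],[7,3],[12,1],[12,4],[18,2],[22,4],[24,0],[32,2],[36,4],[42,2],[45,0],[47,4],[52,2],[55,3],[58,0],[60,0]]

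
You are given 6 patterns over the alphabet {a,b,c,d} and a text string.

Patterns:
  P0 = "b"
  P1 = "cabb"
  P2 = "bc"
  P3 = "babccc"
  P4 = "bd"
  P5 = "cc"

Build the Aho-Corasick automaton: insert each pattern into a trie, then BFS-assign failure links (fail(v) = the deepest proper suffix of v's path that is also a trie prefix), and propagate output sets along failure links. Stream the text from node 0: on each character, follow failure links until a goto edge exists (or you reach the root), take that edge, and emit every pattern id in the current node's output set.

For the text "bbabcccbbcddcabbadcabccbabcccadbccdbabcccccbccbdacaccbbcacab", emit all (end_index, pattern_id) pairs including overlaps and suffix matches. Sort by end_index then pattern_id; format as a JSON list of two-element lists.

Build:
Trie nodes:
  0='ε' goto b→1 c→2
  1='b' goto a→7 c→6 d→12  ←P0
  2='c' goto a→3 c→13
  3='ca' goto b→4
  4='cab' goto b→5
  5='cabb' goto ·  ←P1
  6='bc' goto ·  ←P2
  7='ba' goto b→8
  8='bab' goto c→9
  9='babc' goto c→10
  10='babcc' goto c→11
  11='babccc' goto ·  ←P3
  12='bd' goto ·  ←P4
  13='cc' goto ·  ←P5

Failure links (BFS by depth):
  fail(1) 'b': from fail(0)=0 chase 'b': 0 ⇒ 0;  out={0}∪out(0)={0}
  fail(2) 'c': from fail(0)=0 chase 'c': 0 ⇒ 0;  out=∅∪out(0)=∅
  fail(3) 'ca': from fail(2)=0 chase 'a': 0 ⇒ 0;  out=∅∪out(0)=∅
  fail(6) 'bc': from fail(1)=0 chase 'c': 0 ⇒ 2;  out={2}∪out(2)={2}
  fail(7) 'ba': from fail(1)=0 chase 'a': 0 ⇒ 0;  out=∅∪out(0)=∅
  fail(12) 'bd': from fail(1)=0 chase 'd': 0 ⇒ 0;  out={4}∪out(0)={4}
  fail(13) 'cc': from fail(2)=0 chase 'c': 0 ⇒ 2;  out={5}∪out(2)={5}
  fail(4) 'cab': from fail(3)=0 chase 'b': 0 ⇒ 1;  out=∅∪out(1)={0}
  fail(8) 'bab': from fail(7)=0 chase 'b': 0 ⇒ 1;  out=∅∪out(1)={0}
  fail(5) 'cabb': from fail(4)=1 chase 'b': 1→0 ⇒ 1;  out={1}∪out(1)={0,1}
  fail(9) 'babc': from fail(8)=1 chase 'c': 1 ⇒ 6;  out=∅∪out(6)={2}
  fail(10) 'babcc': from fail(9)=6 chase 'c': 6→2 ⇒ 13;  out=∅∪out(13)={5}
  fail(11) 'babccc': from fail(10)=13 chase 'c': 13→2 ⇒ 13;  out={3}∪out(13)={3,5}

Scan:
pos 0 'b': at 1  emit P0@[0:0]
pos 1 'b': at 1 (via fail)  emit P0@[1:1]
pos 2 'a': at 7
pos 3 'b': at 8  emit P0@[3:3]
pos 4 'c': at 9  emit P2@[3:4]
pos 5 'c': at 10  emit P5@[4:5]
pos 6 'c': at 11  emit P3@[1:6],P5@[5:6]
pos 7 'b': at 1 (via fail)  emit P0@[7:7]
pos 8 'b': at 1 (via fail)  emit P0@[8:8]
pos 9 'c': at 6  emit P2@[8:9]
pos 10 'd': at 0 (via fail)
pos 11 'd': at 0
pos 12 'c': at 2
pos 13 'a': at 3
pos 14 'b': at 4  emit P0@[14:14]
pos 15 'b': at 5  emit P0@[15:15],P1@[12:15]
pos 16 'a': at 7 (via fail)
pos 17 'd': at 0 (via fail)
pos 18 'c': at 2
pos 19 'a': at 3
pos 20 'b': at 4  emit P0@[20:20]
pos 21 'c': at 6 (via fail)  emit P2@[20:21]
pos 22 'c': at 13 (via fail)  emit P5@[21:22]
pos 23 'b': at 1 (via fail)  emit P0@[23:23]
pos 24 'a': at 7
pos 25 'b': at 8  emit P0@[25:25]
pos 26 'c': at 9  emit P2@[25:26]
pos 27 'c': at 10  emit P5@[26:27]
pos 28 'c': at 11  emit P3@[23:28],P5@[27:28]
pos 29 'a': at 3 (via fail)
pos 30 'd': at 0 (via fail)
pos 31 'b': at 1  emit P0@[31:31]
pos 32 'c': at 6  emit P2@[31:32]
pos 33 'c': at 13 (via fail)  emit P5@[32:33]
pos 34 'd': at 0 (via fail)
pos 35 'b': at 1  emit P0@[35:35]
pos 36 'a': at 7
pos 37 'b': at 8  emit P0@[37:37]
pos 38 'c': at 9  emit P2@[37:38]
pos 39 'c': at 10  emit P5@[38:39]
pos 40 'c': at 11  emit P3@[35:40],P5@[39:40]
pos 41 'c': at 13 (via fail)  emit P5@[40:41]
pos 42 'c': at 13 (via fail)  emit P5@[41:42]
pos 43 'b': at 1 (via fail)  emit P0@[43:43]
pos 44 'c': at 6  emit P2@[43:44]
pos 45 'c': at 13 (via fail)  emit P5@[44:45]
pos 46 'b': at 1 (via fail)  emit P0@[46:46]
pos 47 'd': at 12  emit P4@[46:47]
pos 48 'a': at 0 (via fail)
pos 49 'c': at 2
pos 50 'a': at 3
pos 51 'c': at 2 (via fail)
pos 52 'c': at 13  emit P5@[51:52]
pos 53 'b': at 1 (via fail)  emit P0@[53:53]
pos 54 'b': at 1 (via fail)  emit P0@[54:54]
pos 55 'c': at 6  emit P2@[54:55]
pos 56 'a': at 3 (via fail)
pos 57 'c': at 2 (via fail)
pos 58 'a': at 3
pos 59 'b': at 4  emit P0@[59:59]

Result: [[0,0],[1,0],[3,0],[4,2],[5,5],[6,3],[6,5],[7,0],[8,0],[9,2],[14,0],[15,0],[15,1],[20,0],[21,2],[22,5],[23,0],[25,0],[26,2],[27,5],[28,3],[28,5],[31,0],[32,2],[33,5],[35,0],[37,0],[38,2],[39,5],[40,3],[40,5],[41,5],[42,5],[43,0],[44,2],[45,5],[46,0],[47,4],[52,5],[53,0],[54,0],[55,2],[59,0]]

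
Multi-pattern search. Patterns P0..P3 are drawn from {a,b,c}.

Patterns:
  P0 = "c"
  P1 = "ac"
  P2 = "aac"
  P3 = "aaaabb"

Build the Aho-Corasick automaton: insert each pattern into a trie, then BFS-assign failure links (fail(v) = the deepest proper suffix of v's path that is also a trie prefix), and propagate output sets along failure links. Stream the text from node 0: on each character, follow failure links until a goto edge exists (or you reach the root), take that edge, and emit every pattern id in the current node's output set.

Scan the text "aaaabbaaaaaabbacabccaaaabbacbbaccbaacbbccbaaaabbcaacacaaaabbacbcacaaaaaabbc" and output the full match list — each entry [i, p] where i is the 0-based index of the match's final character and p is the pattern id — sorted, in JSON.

Construct AC machine:
Trie nodes:
  0='ε' goto a→2 c→1
  1='c' goto ·  ←P0
  2='a' goto a→4 c→3
  3='ac' goto ·  ←P1
  4='aa' goto a→6 c→5
  5='aac' goto ·  ←P2
  6='aaa' goto a→7
  7='aaaa' goto b→8
  8='aaaab' goto b→9
  9='aaaabb' goto ·  ←P3

BFS fail/out derivation:
  fail(1) 'c': from fail(0)=0 chase 'c': 0 ⇒ 0;  out={0}∪out(0)={0}
  fail(2) 'a': from fail(0)=0 chase 'a': 0 ⇒ 0;  out=∅∪out(0)=∅
  fail(3) 'ac': from fail(2)=0 chase 'c': 0 ⇒ 1;  out={1}∪out(1)={0,1}
  fail(4) 'aa': from fail(2)=0 chase 'a': 0 ⇒ 2;  out=∅∪out(2)=∅
  fail(5) 'aac': from fail(4)=2 chase 'c': 2 ⇒ 3;  out={2}∪out(3)={0,1,2}
  fail(6) 'aaa': from fail(4)=2 chase 'a': 2 ⇒ 4;  out=∅∪out(4)=∅
  fail(7) 'aaaa': from fail(6)=4 chase 'a': 4 ⇒ 6;  out=∅∪out(6)=∅
  fail(8) 'aaaab': from fail(7)=6 chase 'b': 6→4→2→0 ⇒ 0;  out=∅∪out(0)=∅
  fail(9) 'aaaabb': from fail(8)=0 chase 'b': 0 ⇒ 0;  out={3}∪out(0)={3}

Run:
i=0 'a': node 0→2
i=1 'a': node 2→4
i=2 'a': node 4→6
i=3 'a': node 6→7
i=4 'b': node 7→8
i=5 'b': node 8→9  → match P3@[0:5]
i=6 'a': node 9→2 (fail-walked)
i=7 'a': node 2→4
i=8 'a': node 4→6
i=9 'a': node 6→7
i=10 'a': node 7→7 (fail-walked)
i=11 'a': node 7→7 (fail-walked)
i=12 'b': node 7→8
i=13 'b': node 8→9  → match P3@[8:13]
i=14 'a': node 9→2 (fail-walked)
i=15 'c': node 2→3  → match P0@[15:15],P1@[14:15]
i=16 'a': node 3→2 (fail-walked)
i=17 'b': node 2→0 (fail-walked)
i=18 'c': node 0→1  → match P0@[18:18]
i=19 'c': node 1→1 (fail-walked)  → match P0@[19:19]
i=20 'a': node 1→2 (fail-walked)
i=21 'a': node 2→4
i=22 'a': node 4→6
i=23 'a': node 6→7
i=24 'b': node 7→8
i=25 'b': node 8→9  → match P3@[20:25]
i=26 'a': node 9→2 (fail-walked)
i=27 'c': node 2→3  → match P0@[27:27],P1@[26:27]
i=28 'b': node 3→0 (fail-walked)
i=29 'b': node 0→0
i=30 'a': node 0→2
i=31 'c': node 2→3  → match P0@[31:31],P1@[30:31]
i=32 'c': node 3→1 (fail-walked)  → match P0@[32:32]
i=33 'b': node 1→0 (fail-walked)
i=34 'a': node 0→2
i=35 'a': node 2→4
i=36 'c': node 4→5  → match P0@[36:36],P1@[35:36],P2@[34:36]
i=37 'b': node 5→0 (fail-walked)
i=38 'b': node 0→0
i=39 'c': node 0→1  → match P0@[39:39]
i=40 'c': node 1→1 (fail-walked)  → match P0@[40:40]
i=41 'b': node 1→0 (fail-walked)
i=42 'a': node 0→2
i=43 'a': node 2→4
i=44 'a': node 4→6
i=45 'a': node 6→7
i=46 'b': node 7→8
i=47 'b': node 8→9  → match P3@[42:47]
i=48 'c': node 9→1 (fail-walked)  → match P0@[48:48]
i=49 'a': node 1→2 (fail-walked)
i=50 'a': node 2→4
i=51 'c': node 4→5  → match P0@[51:51],P1@[50:51],P2@[49:51]
i=52 'a': node 5→2 (fail-walked)
i=53 'c': node 2→3  → match P0@[53:53],P1@[52:53]
i=54 'a': node 3→2 (fail-walked)
i=55 'a': node 2→4
i=56 'a': node 4→6
i=57 'a': node 6→7
i=58 'b': node 7→8
i=59 'b': node 8→9  → match P3@[54:59]
i=60 'a': node 9→2 (fail-walked)
i=61 'c': node 2→3  → match P0@[61:61],P1@[60:61]
i=62 'b': node 3→0 (fail-walked)
i=63 'c': node 0→1  → match P0@[63:63]
i=64 'a': node 1→2 (fail-walked)
i=65 'c': node 2→3  → match P0@[65:65],P1@[64:65]
i=66 'a': node 3→2 (fail-walked)
i=67 'a': node 2→4
i=68 'a': node 4→6
i=69 'a': node 6→7
i=70 'a': node 7→7 (fail-walked)
i=71 'a': node 7→7 (fail-walked)
i=72 'b': node 7→8
i=73 'b': node 8→9  → match P3@[68:73]
i=74 'c': node 9→1 (fail-walked)  → match P0@[74:74]

Matches: [[5,3],[13,3],[15,0],[15,1],[18,0],[19,0],[25,3],[27,0],[27,1],[31,0],[31,1],[32,0],[36,0],[36,1],[36,2],[39,0],[40,0],[47,3],[48,0],[51,0],[51,1],[51,2],[53,0],[53,1],[59,3],[61,0],[61,1],[63,0],[65,0],[65,1],[73,3],[74,0]]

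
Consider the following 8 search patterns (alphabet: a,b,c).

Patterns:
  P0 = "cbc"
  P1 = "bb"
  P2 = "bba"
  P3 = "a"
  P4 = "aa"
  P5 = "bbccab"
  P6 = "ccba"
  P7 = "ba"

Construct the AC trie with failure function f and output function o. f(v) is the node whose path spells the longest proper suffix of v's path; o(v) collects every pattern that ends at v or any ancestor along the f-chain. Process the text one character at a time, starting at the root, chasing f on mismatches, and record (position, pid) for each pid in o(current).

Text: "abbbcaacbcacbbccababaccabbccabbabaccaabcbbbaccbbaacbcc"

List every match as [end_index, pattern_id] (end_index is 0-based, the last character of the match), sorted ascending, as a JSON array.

Build:
Trie nodes:
  n0 'ε': a→7 b→4 c→1
  n1 'c': b→2 c→13
  n2 'cb': c→3
  n3 'cbc': ·  ←P0
  n4 'b': a→16 b→5
  n5 'bb': a→6 c→9  ←P1
  n6 'bba': ·  ←P2
  n7 'a': a→8  ←P3
  n8 'aa': ·  ←P4
  n9 'bbc': c→10
  n10 'bbcc': a→11
  n11 'bbcca': b→12
  n12 'bbccab': ·  ←P5
  n13 'cc': b→14
  n14 'ccb': a→15
  n15 'ccba': ·  ←P6
  n16 'ba': ·  ←P7

BFS fail/out derivation:
  n1('c'): parent n0 fail=0; on 'c' 0 → fail=0;  out ∅∪∅=∅
  n4('b'): parent n0 fail=0; on 'b' 0 → fail=0;  out ∅∪∅=∅
  n7('a'): parent n0 fail=0; on 'a' 0 → fail=0;  out {3}∪∅={3}
  n2('cb'): parent n1 fail=0; on 'b' 0 → fail=4;  out ∅∪∅=∅
  n5('bb'): parent n4 fail=0; on 'b' 0 → fail=4;  out {1}∪∅={1}
  n8('aa'): parent n7 fail=0; on 'a' 0 → fail=7;  out {4}∪{3}={3,4}
  n13('cc'): parent n1 fail=0; on 'c' 0 → fail=1;  out ∅∪∅=∅
  n16('ba'): parent n4 fail=0; on 'a' 0 → fail=7;  out {7}∪{3}={3,7}
  n3('cbc'): parent n2 fail=4; on 'c' 4→0 → fail=1;  out {0}∪∅={0}
  n6('bba'): parent n5 fail=4; on 'a' 4 → fail=16;  out {2}∪{3,7}={2,3,7}
  n9('bbc'): parent n5 fail=4; on 'c' 4→0 → fail=1;  out ∅∪∅=∅
  n14('ccb'): parent n13 fail=1; on 'b' 1 → fail=2;  out ∅∪∅=∅
  n10('bbcc'): parent n9 fail=1; on 'c' 1 → fail=13;  out ∅∪∅=∅
  n15('ccba'): parent n14 fail=2; on 'a' 2→4 → fail=16;  out {6}∪{3,7}={3,6,7}
  n11('bbcca'): parent n10 fail=13; on 'a' 13→1→0 → fail=7;  out ∅∪{3}={3}
  n12('bbccab'): parent n11 fail=7; on 'b' 7→0 → fail=4;  out {5}∪∅={5}

Scan:
[0] read 'a'  n0⇒n7  ** P3@[0:0]
[1] read 'b'  n7⇒n4 ·f
[2] read 'b'  n4⇒n5  ** P1@[1:2]
[3] read 'b'  n5⇒n5 ·f  ** P1@[2:3]
[4] read 'c'  n5⇒n9
[5] read 'a'  n9⇒n7 ·f  ** P3@[5:5]
[6] read 'a'  n7⇒n8  ** P3@[6:6],P4@[5:6]
[7] read 'c'  n8⇒n1 ·f
[8] read 'b'  n1⇒n2
[9] read 'c'  n2⇒n3  ** P0@[7:9]
[10] read 'a'  n3⇒n7 ·f  ** P3@[10:10]
[11] read 'c'  n7⇒n1 ·f
[12] read 'b'  n1⇒n2
[13] read 'b'  n2⇒n5 ·f  ** P1@[12:13]
[14] read 'c'  n5⇒n9
[15] read 'c'  n9⇒n10
[16] read 'a'  n10⇒n11  ** P3@[16:16]
[17] read 'b'  n11⇒n12  ** P5@[12:17]
[18] read 'a'  n12⇒n16 ·f  ** P3@[18:18],P7@[17:18]
[19] read 'b'  n16⇒n4 ·f
[20] read 'a'  n4⇒n16  ** P3@[20:20],P7@[19:20]
[21] read 'c'  n16⇒n1 ·f
[22] read 'c'  n1⇒n13
[23] read 'a'  n13⇒n7 ·f  ** P3@[23:23]
[24] read 'b'  n7⇒n4 ·f
[25] read 'b'  n4⇒n5  ** P1@[24:25]
[26] read 'c'  n5⇒n9
[27] read 'c'  n9⇒n10
[28] read 'a'  n10⇒n11  ** P3@[28:28]
[29] read 'b'  n11⇒n12  ** P5@[24:29]
[30] read 'b'  n12⇒n5 ·f  ** P1@[29:30]
[31] read 'a'  n5⇒n6  ** P2@[29:31],P3@[31:31],P7@[30:31]
[32] read 'b'  n6⇒n4 ·f
[33] read 'a'  n4⇒n16  ** P3@[33:33],P7@[32:33]
[34] read 'c'  n16⇒n1 ·f
[35] read 'c'  n1⇒n13
[36] read 'a'  n13⇒n7 ·f  ** P3@[36:36]
[37] read 'a'  n7⇒n8  ** P3@[37:37],P4@[36:37]
[38] read 'b'  n8⇒n4 ·f
[39] read 'c'  n4⇒n1 ·f
[40] read 'b'  n1⇒n2
[41] read 'b'  n2⇒n5 ·f  ** P1@[40:41]
[42] read 'b'  n5⇒n5 ·f  ** P1@[41:42]
[43] read 'a'  n5⇒n6  ** P2@[41:43],P3@[43:43],P7@[42:43]
[44] read 'c'  n6⇒n1 ·f
[45] read 'c'  n1⇒n13
[46] read 'b'  n13⇒n14
[47] read 'b'  n14⇒n5 ·f  ** P1@[46:47]
[48] read 'a'  n5⇒n6  ** P2@[46:48],P3@[48:48],P7@[47:48]
[49] read 'a'  n6⇒n8 ·f  ** P3@[49:49],P4@[48:49]
[50] read 'c'  n8⇒n1 ·f
[51] read 'b'  n1⇒n2
[52] read 'c'  n2⇒n3  ** P0@[50:52]
[53] read 'c'  n3⇒n13 ·f

Matches: [[0,3],[2,1],[3,1],[5,3],[6,3],[6,4],[9,0],[10,3],[13,1],[16,3],[17,5],[18,3],[18,7],[20,3],[20,7],[23,3],[25,1],[28,3],[29,5],[30,1],[31,2],[31,3],[31,7],[33,3],[33,7],[36,3],[37,3],[37,4],[41,1],[42,1],[43,2],[43,3],[43,7],[47,1],[48,2],[48,3],[48,7],[49,3],[49,4],[52,0]]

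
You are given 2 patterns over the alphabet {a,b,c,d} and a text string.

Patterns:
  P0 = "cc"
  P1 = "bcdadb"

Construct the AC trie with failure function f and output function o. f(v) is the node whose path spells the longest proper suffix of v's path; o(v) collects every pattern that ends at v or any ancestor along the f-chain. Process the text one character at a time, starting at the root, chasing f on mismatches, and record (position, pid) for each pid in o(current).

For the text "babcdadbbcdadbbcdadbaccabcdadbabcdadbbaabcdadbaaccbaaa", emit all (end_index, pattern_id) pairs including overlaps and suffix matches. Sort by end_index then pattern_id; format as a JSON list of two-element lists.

Build automaton:
Trie (insert patterns):
  n0 'ε': b→3 c→1
  n1 'c': c→2
  n2 'cc': ·  ←P0
  n3 'b': c→4
  n4 'bc': d→5
  n5 'bcd': a→6
  n6 'bcda': d→7
  n7 'bcdad': b→8
  n8 'bcdadb': ·  ←P1

BFS fail/out derivation:
  n1('c'): parent n0 fail=0; on 'c' 0 → fail=0;  out ∅∪∅=∅
  n3('b'): parent n0 fail=0; on 'b' 0 → fail=0;  out ∅∪∅=∅
  n2('cc'): parent n1 fail=0; on 'c' 0 → fail=1;  out {0}∪∅={0}
  n4('bc'): parent n3 fail=0; on 'c' 0 → fail=1;  out ∅∪∅=∅
  n5('bcd'): parent n4 fail=1; on 'd' 1→0 → fail=0;  out ∅∪∅=∅
  n6('bcda'): parent n5 fail=0; on 'a' 0 → fail=0;  out ∅∪∅=∅
  n7('bcdad'): parent n6 fail=0; on 'd' 0 → fail=0;  out ∅∪∅=∅
  n8('bcdadb'): parent n7 fail=0; on 'b' 0 → fail=3;  out {1}∪∅={1}

Scan:
[0] read 'b'  n0⇒n3
[1] read 'a'  n3⇒n0 ·f
[2] read 'b'  n0⇒n3
[3] read 'c'  n3⇒n4
[4] read 'd'  n4⇒n5
[5] read 'a'  n5⇒n6
[6] read 'd'  n6⇒n7
[7] read 'b'  n7⇒n8  emit P1@[2:7]
[8] read 'b'  n8⇒n3 ·f
[9] read 'c'  n3⇒n4
[10] read 'd'  n4⇒n5
[11] read 'a'  n5⇒n6
[12] read 'd'  n6⇒n7
[13] read 'b'  n7⇒n8  emit P1@[8:13]
[14] read 'b'  n8⇒n3 ·f
[15] read 'c'  n3⇒n4
[16] read 'd'  n4⇒n5
[17] read 'a'  n5⇒n6
[18] read 'd'  n6⇒n7
[19] read 'b'  n7⇒n8  emit P1@[14:19]
[20] read 'a'  n8⇒n0 ·f
[21] read 'c'  n0⇒n1
[22] read 'c'  n1⇒n2  emit P0@[21:22]
[23] read 'a'  n2⇒n0 ·f
[24] read 'b'  n0⇒n3
[25] read 'c'  n3⇒n4
[26] read 'd'  n4⇒n5
[27] read 'a'  n5⇒n6
[28] read 'd'  n6⇒n7
[29] read 'b'  n7⇒n8  emit P1@[24:29]
[30] read 'a'  n8⇒n0 ·f
[31] read 'b'  n0⇒n3
[32] read 'c'  n3⇒n4
[33] read 'd'  n4⇒n5
[34] read 'a'  n5⇒n6
[35] read 'd'  n6⇒n7
[36] read 'b'  n7⇒n8  emit P1@[31:36]
[37] read 'b'  n8⇒n3 ·f
[38] read 'a'  n3⇒n0 ·f
[39] read 'a'  n0⇒n0
[40] read 'b'  n0⇒n3
[41] read 'c'  n3⇒n4
[42] read 'd'  n4⇒n5
[43] read 'a'  n5⇒n6
[44] read 'd'  n6⇒n7
[45] read 'b'  n7⇒n8  emit P1@[40:45]
[46] read 'a'  n8⇒n0 ·f
[47] read 'a'  n0⇒n0
[48] read 'c'  n0⇒n1
[49] read 'c'  n1⇒n2  emit P0@[48:49]
[50] read 'b'  n2⇒n3 ·f
[51] read 'a'  n3⇒n0 ·f
[52] read 'a'  n0⇒n0
[53] read 'a'  n0⇒n0

Matches: [[7,1],[13,1],[19,1],[22,0],[29,1],[36,1],[45,1],[49,0]]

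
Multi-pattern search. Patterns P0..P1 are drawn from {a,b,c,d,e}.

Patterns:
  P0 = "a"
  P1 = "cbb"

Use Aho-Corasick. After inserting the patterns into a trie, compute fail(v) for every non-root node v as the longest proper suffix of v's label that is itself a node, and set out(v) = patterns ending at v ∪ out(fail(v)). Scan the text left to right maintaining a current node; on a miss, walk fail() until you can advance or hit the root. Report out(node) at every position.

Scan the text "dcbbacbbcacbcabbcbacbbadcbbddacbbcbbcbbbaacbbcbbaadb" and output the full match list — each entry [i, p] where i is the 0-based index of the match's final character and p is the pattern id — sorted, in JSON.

Build:
Trie (insert patterns):
  n0 'ε': a→1 c→2
  n1 'a': ·  [P0 ends]
  n2 'c': b→3
  n3 'cb': b→4
  n4 'cbb': ·  [P1 ends]

BFS fail/out derivation:
  fail(1) 'a': from fail(0)=0 chase 'a': 0 ⇒ 0;  out={0}∪out(0)={0}
  fail(2) 'c': from fail(0)=0 chase 'c': 0 ⇒ 0;  out=∅∪out(0)=∅
  fail(3) 'cb': from fail(2)=0 chase 'b': 0 ⇒ 0;  out=∅∪out(0)=∅
  fail(4) 'cbb': from fail(3)=0 chase 'b': 0 ⇒ 0;  out={1}∪out(0)={1}

Text stream:
[0] read 'd'  n0⇒n0
[1] read 'c'  n0⇒n2
[2] read 'b'  n2⇒n3
[3] read 'b'  n3⇒n4  ** P1@[1:3]
[4] read 'a'  n4⇒n1 (via fail)  ** P0@[4:4]
[5] read 'c'  n1⇒n2 (via fail)
[6] read 'b'  n2⇒n3
[7] read 'b'  n3⇒n4  ** P1@[5:7]
[8] read 'c'  n4⇒n2 (via fail)
[9] read 'a'  n2⇒n1 (via fail)  ** P0@[9:9]
[10] read 'c'  n1⇒n2 (via fail)
[11] read 'b'  n2⇒n3
[12] read 'c'  n3⇒n2 (via fail)
[13] read 'a'  n2⇒n1 (via fail)  ** P0@[13:13]
[14] read 'b'  n1⇒n0 (via fail)
[15] read 'b'  n0⇒n0
[16] read 'c'  n0⇒n2
[17] read 'b'  n2⇒n3
[18] read 'a'  n3⇒n1 (via fail)  ** P0@[18:18]
[19] read 'c'  n1⇒n2 (via fail)
[20] read 'b'  n2⇒n3
[21] read 'b'  n3⇒n4  ** P1@[19:21]
[22] read 'a'  n4⇒n1 (via fail)  ** P0@[22:22]
[23] read 'd'  n1⇒n0 (via fail)
[24] read 'c'  n0⇒n2
[25] read 'b'  n2⇒n3
[26] read 'b'  n3⇒n4  ** P1@[24:26]
[27] read 'd'  n4⇒n0 (via fail)
[28] read 'd'  n0⇒n0
[29] read 'a'  n0⇒n1  ** P0@[29:29]
[30] read 'c'  n1⇒n2 (via fail)
[31] read 'b'  n2⇒n3
[32] read 'b'  n3⇒n4  ** P1@[30:32]
[33] read 'c'  n4⇒n2 (via fail)
[34] read 'b'  n2⇒n3
[35] read 'b'  n3⇒n4  ** P1@[33:35]
[36] read 'c'  n4⇒n2 (via fail)
[37] read 'b'  n2⇒n3
[38] read 'b'  n3⇒n4  ** P1@[36:38]
[39] read 'b'  n4⇒n0 (via fail)
[40] read 'a'  n0⇒n1  ** P0@[40:40]
[41] read 'a'  n1⇒n1 (via fail)  ** P0@[41:41]
[42] read 'c'  n1⇒n2 (via fail)
[43] read 'b'  n2⇒n3
[44] read 'b'  n3⇒n4  ** P1@[42:44]
[45] read 'c'  n4⇒n2 (via fail)
[46] read 'b'  n2⇒n3
[47] read 'b'  n3⇒n4  ** P1@[45:47]
[48] read 'a'  n4⇒n1 (via fail)  ** P0@[48:48]
[49] read 'a'  n1⇒n1 (via fail)  ** P0@[49:49]
[50] read 'd'  n1⇒n0 (via fail)
[51] read 'b'  n0⇒n0

Result: [[3,1],[4,0],[7,1],[9,0],[13,0],[18,0],[21,1],[22,0],[26,1],[29,0],[32,1],[35,1],[38,1],[40,0],[41,0],[44,1],[47,1],[48,0],[49,0]]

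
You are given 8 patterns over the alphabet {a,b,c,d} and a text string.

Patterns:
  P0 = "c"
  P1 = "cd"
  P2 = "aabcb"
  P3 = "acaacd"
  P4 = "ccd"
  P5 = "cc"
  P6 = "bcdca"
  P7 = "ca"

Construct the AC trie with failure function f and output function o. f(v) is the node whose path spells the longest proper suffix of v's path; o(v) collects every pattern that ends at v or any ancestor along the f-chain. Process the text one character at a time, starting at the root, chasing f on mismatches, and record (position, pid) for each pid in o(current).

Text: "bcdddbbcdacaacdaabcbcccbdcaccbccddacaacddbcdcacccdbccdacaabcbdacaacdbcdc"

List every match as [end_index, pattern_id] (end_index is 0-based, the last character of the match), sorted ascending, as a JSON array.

Build automaton:
Trie nodes:
  0='ε' goto a→3 b→15 c→1
  1='c' goto a→20 c→13 d→2  ←P0
  2='cd' goto ·  ←P1
  3='a' goto a→4 c→8
  4='aa' goto b→5
  5='aab' goto c→6
  6='aabc' goto b→7
  7='aabcb' goto ·  ←P2
  8='ac' goto a→9
  9='aca' goto a→10
  10='acaa' goto c→11
  11='acaac' goto d→12
  12='acaacd' goto ·  ←P3
  13='cc' goto d→14  ←P5
  14='ccd' goto ·  ←P4
  15='b' goto c→16
  16='bc' goto d→17
  17='bcd' goto c→18
  18='bcdc' goto a→19
  19='bcdca' goto ·  ←P6
  20='ca' goto ·  ←P7

Failure links (BFS by depth):
  n1('c'): parent n0 fail=0; on 'c' 0 → fail=0;  out {0}∪∅={0}
  n3('a'): parent n0 fail=0; on 'a' 0 → fail=0;  out ∅∪∅=∅
  n15('b'): parent n0 fail=0; on 'b' 0 → fail=0;  out ∅∪∅=∅
  n2('cd'): parent n1 fail=0; on 'd' 0 → fail=0;  out {1}∪∅={1}
  n4('aa'): parent n3 fail=0; on 'a' 0 → fail=3;  out ∅∪∅=∅
  n8('ac'): parent n3 fail=0; on 'c' 0 → fail=1;  out ∅∪{0}={0}
  n13('cc'): parent n1 fail=0; on 'c' 0 → fail=1;  out {5}∪{0}={0,5}
  n16('bc'): parent n15 fail=0; on 'c' 0 → fail=1;  out ∅∪{0}={0}
  n20('ca'): parent n1 fail=0; on 'a' 0 → fail=3;  out {7}∪∅={7}
  n5('aab'): parent n4 fail=3; on 'b' 3→0 → fail=15;  out ∅∪∅=∅
  n9('aca'): parent n8 fail=1; on 'a' 1 → fail=20;  out ∅∪{7}={7}
  n14('ccd'): parent n13 fail=1; on 'd' 1 → fail=2;  out {4}∪{1}={1,4}
  n17('bcd'): parent n16 fail=1; on 'd' 1 → fail=2;  out ∅∪{1}={1}
  n6('aabc'): parent n5 fail=15; on 'c' 15 → fail=16;  out ∅∪{0}={0}
  n10('acaa'): parent n9 fail=20; on 'a' 20→3 → fail=4;  out ∅∪∅=∅
  n18('bcdc'): parent n17 fail=2; on 'c' 2→0 → fail=1;  out ∅∪{0}={0}
  n7('aabcb'): parent n6 fail=16; on 'b' 16→1→0 → fail=15;  out {2}∪∅={2}
  n11('acaac'): parent n10 fail=4; on 'c' 4→3 → fail=8;  out ∅∪{0}={0}
  n19('bcdca'): parent n18 fail=1; on 'a' 1 → fail=20;  out {6}∪{7}={6,7}
  n12('acaacd'): parent n11 fail=8; on 'd' 8→1 → fail=2;  out {3}∪{1}={1,3}

Run:
[0] read 'b'  n0⇒n15
[1] read 'c'  n15⇒n16  emit P0@[1:1]
[2] read 'd'  n16⇒n17  emit P1@[1:2]
[3] read 'd'  n17⇒n0 (fail-walked)
[4] read 'd'  n0⇒n0
[5] read 'b'  n0⇒n15
[6] read 'b'  n15⇒n15 (fail-walked)
[7] read 'c'  n15⇒n16  emit P0@[7:7]
[8] read 'd'  n16⇒n17  emit P1@[7:8]
[9] read 'a'  n17⇒n3 (fail-walked)
[10] read 'c'  n3⇒n8  emit P0@[10:10]
[11] read 'a'  n8⇒n9  emit P7@[10:11]
[12] read 'a'  n9⇒n10
[13] read 'c'  n10⇒n11  emit P0@[13:13]
[14] read 'd'  n11⇒n12  emit P1@[13:14],P3@[9:14]
[15] read 'a'  n12⇒n3 (fail-walked)
[16] read 'a'  n3⇒n4
[17] read 'b'  n4⇒n5
[18] read 'c'  n5⇒n6  emit P0@[18:18]
[19] read 'b'  n6⇒n7  emit P2@[15:19]
[20] read 'c'  n7⇒n16 (fail-walked)  emit P0@[20:20]
[21] read 'c'  n16⇒n13 (fail-walked)  emit P0@[21:21],P5@[20:21]
[22] read 'c'  n13⇒n13 (fail-walked)  emit P0@[22:22],P5@[21:22]
[23] read 'b'  n13⇒n15 (fail-walked)
[24] read 'd'  n15⇒n0 (fail-walked)
[25] read 'c'  n0⇒n1  emit P0@[25:25]
[26] read 'a'  n1⇒n20  emit P7@[25:26]
[27] read 'c'  n20⇒n8 (fail-walked)  emit P0@[27:27]
[28] read 'c'  n8⇒n13 (fail-walked)  emit P0@[28:28],P5@[27:28]
[29] read 'b'  n13⇒n15 (fail-walked)
[30] read 'c'  n15⇒n16  emit P0@[30:30]
[31] read 'c'  n16⇒n13 (fail-walked)  emit P0@[31:31],P5@[30:31]
[32] read 'd'  n13⇒n14  emit P1@[31:32],P4@[30:32]
[33] read 'd'  n14⇒n0 (fail-walked)
[34] read 'a'  n0⇒n3
[35] read 'c'  n3⇒n8  emit P0@[35:35]
[36] read 'a'  n8⇒n9  emit P7@[35:36]
[37] read 'a'  n9⇒n10
[38] read 'c'  n10⇒n11  emit P0@[38:38]
[39] read 'd'  n11⇒n12  emit P1@[38:39],P3@[34:39]
[40] read 'd'  n12⇒n0 (fail-walked)
[41] read 'b'  n0⇒n15
[42] read 'c'  n15⇒n16  emit P0@[42:42]
[43] read 'd'  n16⇒n17  emit P1@[42:43]
[44] read 'c'  n17⇒n18  emit P0@[44:44]
[45] read 'a'  n18⇒n19  emit P6@[41:45],P7@[44:45]
[46] read 'c'  n19⇒n8 (fail-walked)  emit P0@[46:46]
[47] read 'c'  n8⇒n13 (fail-walked)  emit P0@[47:47],P5@[46:47]
[48] read 'c'  n13⇒n13 (fail-walked)  emit P0@[48:48],P5@[47:48]
[49] read 'd'  n13⇒n14  emit P1@[48:49],P4@[47:49]
[50] read 'b'  n14⇒n15 (fail-walked)
[51] read 'c'  n15⇒n16  emit P0@[51:51]
[52] read 'c'  n16⇒n13 (fail-walked)  emit P0@[52:52],P5@[51:52]
[53] read 'd'  n13⇒n14  emit P1@[52:53],P4@[51:53]
[54] read 'a'  n14⇒n3 (fail-walked)
[55] read 'c'  n3⇒n8  emit P0@[55:55]
[56] read 'a'  n8⇒n9  emit P7@[55:56]
[57] read 'a'  n9⇒n10
[58] read 'b'  n10⇒n5 (fail-walked)
[59] read 'c'  n5⇒n6  emit P0@[59:59]
[60] read 'b'  n6⇒n7  emit P2@[56:60]
[61] read 'd'  n7⇒n0 (fail-walked)
[62] read 'a'  n0⇒n3
[63] read 'c'  n3⇒n8  emit P0@[63:63]
[64] read 'a'  n8⇒n9  emit P7@[63:64]
[65] read 'a'  n9⇒n10
[66] read 'c'  n10⇒n11  emit P0@[66:66]
[67] read 'd'  n11⇒n12  emit P1@[66:67],P3@[62:67]
[68] read 'b'  n12⇒n15 (fail-walked)
[69] read 'c'  n15⇒n16  emit P0@[69:69]
[70] read 'd'  n16⇒n17  emit P1@[69:70]
[71] read 'c'  n17⇒n18  emit P0@[71:71]

All matches (sorted): [[1,0],[2,1],[7,0],[8,1],[10,0],[11,7],[13,0],[14,1],[14,3],[18,0],[19,2],[20,0],[21,0],[21,5],[22,0],[22,5],[25,0],[26,7],[27,0],[28,0],[28,5],[30,0],[31,0],[31,5],[32,1],[32,4],[35,0],[36,7],[38,0],[39,1],[39,3],[42,0],[43,1],[44,0],[45,6],[45,7],[46,0],[47,0],[47,5],[48,0],[48,5],[49,1],[49,4],[51,0],[52,0],[52,5],[53,1],[53,4],[55,0],[56,7],[59,0],[60,2],[63,0],[64,7],[66,0],[67,1],[67,3],[69,0],[70,1],[71,0]]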